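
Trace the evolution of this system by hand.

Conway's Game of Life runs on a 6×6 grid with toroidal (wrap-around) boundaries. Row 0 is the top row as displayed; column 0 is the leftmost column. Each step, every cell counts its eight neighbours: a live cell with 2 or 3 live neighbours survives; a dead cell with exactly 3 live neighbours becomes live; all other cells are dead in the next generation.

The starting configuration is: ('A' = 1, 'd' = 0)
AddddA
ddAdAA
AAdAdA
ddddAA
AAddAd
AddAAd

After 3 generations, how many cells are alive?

36

[0] AddddA
ddAdAA
AAdAdA
ddddAA
AAddAd
AddAAd
[1] AAdddd
ddAAdd
dAAAdd
ddAAdd
AAdddd
dddAAd
[2] dAddAd
AddAdd
dAddAd
AddAdd
dAddAd
ddAddA
[3] AAAAAA
AAAAAA
AAAAAA
AAAAAA
AAAAAA
AAAAAA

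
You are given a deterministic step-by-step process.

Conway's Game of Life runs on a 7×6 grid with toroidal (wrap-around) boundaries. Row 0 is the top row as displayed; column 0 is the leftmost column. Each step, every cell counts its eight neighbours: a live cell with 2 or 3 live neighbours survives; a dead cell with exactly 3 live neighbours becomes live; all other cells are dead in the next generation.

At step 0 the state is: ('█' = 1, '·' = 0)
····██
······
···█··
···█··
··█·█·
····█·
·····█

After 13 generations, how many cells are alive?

16

k=0  ····██
······
···█··
···█··
··█·█·
····█·
·····█
k=1  ····██
····█·
······
··███·
····█·
···███
·····█
k=2  ····██
····██
····█·
···██·
··█···
···█·█
█··█··
k=3  █··█··
···█··
······
···██·
··█···
··███·
█··█··
k=4  ··███·
······
···██·
···█··
··█···
·██·█·
·█···█
k=5  ··███·
··█···
···██·
··███·
·██···
████··
██···█
k=6  █·████
··█···
····█·
·█··█·
█···█·
···█·█
·····█
k=7  ██████
·██···
···█··
···██·
█··██·
█····█
··█···
k=8  █···██
·····█
···██·
··█··█
█··█··
██·███
··█···
k=9  █···██
█··█··
···███
··█··█
···█··
██·███
··█···
k=10  ██·███
█··█··
█·██·█
··█··█
·█·█··
██·███
··█···
k=11  ██·███
······
█·██·█
·····█
·█·█··
██·███
······
k=12  █···██
······
█···██
·█·█·█
·█·█··
██·███
······
k=13  ·····█
······
█···██
·█·█·█
·█·█··
██·███
·█·█··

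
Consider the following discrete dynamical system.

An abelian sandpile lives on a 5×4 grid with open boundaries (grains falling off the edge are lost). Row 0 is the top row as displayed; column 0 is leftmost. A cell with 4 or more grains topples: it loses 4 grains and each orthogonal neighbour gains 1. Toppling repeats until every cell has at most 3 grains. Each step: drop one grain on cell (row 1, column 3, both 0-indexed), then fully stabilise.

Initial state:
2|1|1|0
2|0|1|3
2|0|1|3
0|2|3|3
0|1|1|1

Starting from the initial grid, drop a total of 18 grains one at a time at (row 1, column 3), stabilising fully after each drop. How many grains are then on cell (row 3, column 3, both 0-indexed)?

2

[0] 2|1|1|0
2|0|1|3
2|0|1|3
0|2|3|3
0|1|1|1
[1] 2|1|1|1
2|0|2|1
2|0|3|1
0|3|0|1
0|1|2|2
[2] 2|1|1|1
2|0|2|2
2|0|3|1
0|3|0|1
0|1|2|2
[3] 2|1|1|1
2|0|2|3
2|0|3|1
0|3|0|1
0|1|2|2
[4] 2|1|1|2
2|0|3|0
2|0|3|2
0|3|0|1
0|1|2|2
[5] 2|1|1|2
2|0|3|1
2|0|3|2
0|3|0|1
0|1|2|2
[6] 2|1|1|2
2|0|3|2
2|0|3|2
0|3|0|1
0|1|2|2
[7] 2|1|1|2
2|0|3|3
2|0|3|2
0|3|0|1
0|1|2|2
[8] 2|1|2|3
2|1|1|2
2|1|1|0
0|3|1|2
0|1|2|2
[9] 2|1|2|3
2|1|1|3
2|1|1|0
0|3|1|2
0|1|2|2
[10] 2|1|3|0
2|1|2|1
2|1|1|1
0|3|1|2
0|1|2|2
[11] 2|1|3|0
2|1|2|2
2|1|1|1
0|3|1|2
0|1|2|2
[12] 2|1|3|0
2|1|2|3
2|1|1|1
0|3|1|2
0|1|2|2
[13] 2|1|3|1
2|1|3|0
2|1|1|2
0|3|1|2
0|1|2|2
[14] 2|1|3|1
2|1|3|1
2|1|1|2
0|3|1|2
0|1|2|2
[15] 2|1|3|1
2|1|3|2
2|1|1|2
0|3|1|2
0|1|2|2
[16] 2|1|3|1
2|1|3|3
2|1|1|2
0|3|1|2
0|1|2|2
[17] 2|2|0|3
2|2|1|1
2|1|2|3
0|3|1|2
0|1|2|2
[18] 2|2|0|3
2|2|1|2
2|1|2|3
0|3|1|2
0|1|2|2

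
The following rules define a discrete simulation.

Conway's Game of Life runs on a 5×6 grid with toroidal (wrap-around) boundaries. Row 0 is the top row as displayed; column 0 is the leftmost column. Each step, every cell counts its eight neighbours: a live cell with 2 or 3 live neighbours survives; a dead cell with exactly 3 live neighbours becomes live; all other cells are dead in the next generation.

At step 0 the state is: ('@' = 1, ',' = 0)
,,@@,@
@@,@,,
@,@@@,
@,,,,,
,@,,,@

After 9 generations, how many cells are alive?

0) ,,@@,@
@@,@,,
@,@@@,
@,,,,,
,@,,,@
1) ,,,@,@
@,,,,,
@,@@@,
@,@@@,
,@@,@@
2) ,@@@,@
@@@,,,
@,@,@,
@,,,,,
,@,,,,
3) ,,,@,,
,,,,@,
@,@@,,
@,,,,@
,@,,,,
4) ,,,,,,
,,@,@,
@@,@@,
@,@,,@
@,,,,,
5) ,,,,,,
,@@,@@
@,,,@,
,,@@@,
@@,,,@
6) ,,@,@,
@@,@@@
@,,,,,
,,@@@,
@@@@@@
7) ,,,,,,
@@@@@,
@,,,,,
,,,,,,
@,,,,,
8) @,@@,@
@@@@,@
@,@@,@
,,,,,,
,,,,,,
9) ,,,@,@
,,,,,,
,,,@,@
,,,,,,
,,,,,,

4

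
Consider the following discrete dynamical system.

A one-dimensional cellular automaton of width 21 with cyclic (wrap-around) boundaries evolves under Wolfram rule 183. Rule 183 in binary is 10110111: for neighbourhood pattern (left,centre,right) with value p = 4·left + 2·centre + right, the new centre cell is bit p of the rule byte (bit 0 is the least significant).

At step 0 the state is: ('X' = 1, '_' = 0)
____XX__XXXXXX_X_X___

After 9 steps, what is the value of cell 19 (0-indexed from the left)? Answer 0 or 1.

0

0) ____XX__XXXXXX_X_X___
1) XXXX__XX_XXXX_XXXXXXX
2) XXX_XX__X_XX_X_XXXXXX
3) XX_X__XXXX__XXX_XXXXX
4) X_XXXX_XX_XX_X_X_XXXX
5) _X_XX_X__X__XXXXX_XXX
6) XXX__XXXXXXX_XXX_X_X_
7) _X_XX_XXXXX_X_X_XXXXX
8) XXX__X_XXX_XXXXX_XXX_
9) _X_XXXX_X_X_XXX_X_X_X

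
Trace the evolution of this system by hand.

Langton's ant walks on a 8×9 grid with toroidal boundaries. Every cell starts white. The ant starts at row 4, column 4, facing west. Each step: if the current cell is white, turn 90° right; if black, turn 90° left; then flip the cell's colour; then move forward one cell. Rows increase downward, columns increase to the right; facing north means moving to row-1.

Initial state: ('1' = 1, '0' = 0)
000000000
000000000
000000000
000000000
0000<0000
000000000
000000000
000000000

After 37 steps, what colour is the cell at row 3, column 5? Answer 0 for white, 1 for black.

step 0: 000000000
000000000
000000000
000000000
0000<0000
000000000
000000000
000000000
step 1: 000000000
000000000
000000000
0000^0000
000010000
000000000
000000000
000000000
step 2: 000000000
000000000
000000000
00001>000
000010000
000000000
000000000
000000000
step 3: 000000000
000000000
000000000
000011000
00001v000
000000000
000000000
000000000
step 4: 000000000
000000000
000000000
000011000
0000<1000
000000000
000000000
000000000
step 5: 000000000
000000000
000000000
000011000
000001000
0000v0000
000000000
000000000
step 6: 000000000
000000000
000000000
000011000
000001000
000<10000
000000000
000000000
step 7: 000000000
000000000
000000000
000011000
000^01000
000110000
000000000
000000000
step 8: 000000000
000000000
000000000
000011000
0001>1000
000110000
000000000
000000000
step 9: 000000000
000000000
000000000
000011000
000111000
0001v0000
000000000
000000000
step 10: 000000000
000000000
000000000
000011000
000111000
00010>000
000000000
000000000
step 11: 000000000
000000000
000000000
000011000
000111000
000101000
00000v000
000000000
step 12: 000000000
000000000
000000000
000011000
000111000
000101000
0000<1000
000000000
step 13: 000000000
000000000
000000000
000011000
000111000
0001^1000
000011000
000000000
step 14: 000000000
000000000
000000000
000011000
000111000
00011>000
000011000
000000000
step 15: 000000000
000000000
000000000
000011000
00011^000
000110000
000011000
000000000
step 16: 000000000
000000000
000000000
000011000
0001<0000
000110000
000011000
000000000
step 17: 000000000
000000000
000000000
000011000
000100000
0001v0000
000011000
000000000
step 18: 000000000
000000000
000000000
000011000
000100000
00010>000
000011000
000000000
step 19: 000000000
000000000
000000000
000011000
000100000
000101000
00001v000
000000000
step 20: 000000000
000000000
000000000
000011000
000100000
000101000
000010>00
000000000
step 21: 000000000
000000000
000000000
000011000
000100000
000101000
000010100
000000v00
step 22: 000000000
000000000
000000000
000011000
000100000
000101000
000010100
00000<100
step 23: 000000000
000000000
000000000
000011000
000100000
000101000
00001^100
000001100
step 24: 000000000
000000000
000000000
000011000
000100000
000101000
000011>00
000001100
step 25: 000000000
000000000
000000000
000011000
000100000
000101^00
000011000
000001100
step 26: 000000000
000000000
000000000
000011000
000100000
0001011>0
000011000
000001100
step 27: 000000000
000000000
000000000
000011000
000100000
000101110
0000110v0
000001100
step 28: 000000000
000000000
000000000
000011000
000100000
000101110
000011<10
000001100
step 29: 000000000
000000000
000000000
000011000
000100000
000101^10
000011110
000001100
step 30: 000000000
000000000
000000000
000011000
000100000
00010<010
000011110
000001100
step 31: 000000000
000000000
000000000
000011000
000100000
000100010
00001v110
000001100
step 32: 000000000
000000000
000000000
000011000
000100000
000100010
000010>10
000001100
step 33: 000000000
000000000
000000000
000011000
000100000
000100^10
000010010
000001100
step 34: 000000000
000000000
000000000
000011000
000100000
0001001>0
000010010
000001100
step 35: 000000000
000000000
000000000
000011000
0001000^0
000100100
000010010
000001100
step 36: 000000000
000000000
000000000
000011000
00010001>
000100100
000010010
000001100
step 37: 000000000
000000000
000000000
000011000
000100011
00010010v
000010010
000001100

1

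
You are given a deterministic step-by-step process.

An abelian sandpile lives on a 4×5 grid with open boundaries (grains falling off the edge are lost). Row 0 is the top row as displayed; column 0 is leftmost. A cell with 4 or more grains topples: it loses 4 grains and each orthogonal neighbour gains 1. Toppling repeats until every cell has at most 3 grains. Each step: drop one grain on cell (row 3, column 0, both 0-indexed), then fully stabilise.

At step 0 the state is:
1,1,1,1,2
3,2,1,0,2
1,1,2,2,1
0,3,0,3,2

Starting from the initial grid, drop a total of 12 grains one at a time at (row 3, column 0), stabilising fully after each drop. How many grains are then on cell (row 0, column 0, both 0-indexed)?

step 0: 1,1,1,1,2
3,2,1,0,2
1,1,2,2,1
0,3,0,3,2
step 1: 1,1,1,1,2
3,2,1,0,2
1,1,2,2,1
1,3,0,3,2
step 2: 1,1,1,1,2
3,2,1,0,2
1,1,2,2,1
2,3,0,3,2
step 3: 1,1,1,1,2
3,2,1,0,2
1,1,2,2,1
3,3,0,3,2
step 4: 1,1,1,1,2
3,2,1,0,2
2,2,2,2,1
1,0,1,3,2
step 5: 1,1,1,1,2
3,2,1,0,2
2,2,2,2,1
2,0,1,3,2
step 6: 1,1,1,1,2
3,2,1,0,2
2,2,2,2,1
3,0,1,3,2
step 7: 1,1,1,1,2
3,2,1,0,2
3,2,2,2,1
0,1,1,3,2
step 8: 1,1,1,1,2
3,2,1,0,2
3,2,2,2,1
1,1,1,3,2
step 9: 1,1,1,1,2
3,2,1,0,2
3,2,2,2,1
2,1,1,3,2
step 10: 1,1,1,1,2
3,2,1,0,2
3,2,2,2,1
3,1,1,3,2
step 11: 2,1,1,1,2
0,3,1,0,2
1,3,2,2,1
1,2,1,3,2
step 12: 2,1,1,1,2
0,3,1,0,2
1,3,2,2,1
2,2,1,3,2

2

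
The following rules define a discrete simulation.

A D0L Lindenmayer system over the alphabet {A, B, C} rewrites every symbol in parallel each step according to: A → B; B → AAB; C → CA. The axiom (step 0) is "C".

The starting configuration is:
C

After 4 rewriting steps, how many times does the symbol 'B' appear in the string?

5

k=0  C
k=1  CA
k=2  CAB
k=3  CABAAB
k=4  CABAABBBAAB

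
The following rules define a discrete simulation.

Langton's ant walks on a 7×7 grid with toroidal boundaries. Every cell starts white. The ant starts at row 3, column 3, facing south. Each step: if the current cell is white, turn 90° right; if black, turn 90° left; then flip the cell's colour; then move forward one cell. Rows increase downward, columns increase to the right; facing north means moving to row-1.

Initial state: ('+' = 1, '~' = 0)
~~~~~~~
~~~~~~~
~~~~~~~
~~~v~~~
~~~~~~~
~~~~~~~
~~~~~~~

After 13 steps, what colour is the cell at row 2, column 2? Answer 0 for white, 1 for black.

1

[0] ~~~~~~~
~~~~~~~
~~~~~~~
~~~v~~~
~~~~~~~
~~~~~~~
~~~~~~~
[1] ~~~~~~~
~~~~~~~
~~~~~~~
~~<+~~~
~~~~~~~
~~~~~~~
~~~~~~~
[2] ~~~~~~~
~~~~~~~
~~^~~~~
~~++~~~
~~~~~~~
~~~~~~~
~~~~~~~
[3] ~~~~~~~
~~~~~~~
~~+>~~~
~~++~~~
~~~~~~~
~~~~~~~
~~~~~~~
[4] ~~~~~~~
~~~~~~~
~~++~~~
~~+v~~~
~~~~~~~
~~~~~~~
~~~~~~~
[5] ~~~~~~~
~~~~~~~
~~++~~~
~~+~>~~
~~~~~~~
~~~~~~~
~~~~~~~
[6] ~~~~~~~
~~~~~~~
~~++~~~
~~+~+~~
~~~~v~~
~~~~~~~
~~~~~~~
[7] ~~~~~~~
~~~~~~~
~~++~~~
~~+~+~~
~~~<+~~
~~~~~~~
~~~~~~~
[8] ~~~~~~~
~~~~~~~
~~++~~~
~~+^+~~
~~~++~~
~~~~~~~
~~~~~~~
[9] ~~~~~~~
~~~~~~~
~~++~~~
~~++>~~
~~~++~~
~~~~~~~
~~~~~~~
[10] ~~~~~~~
~~~~~~~
~~++^~~
~~++~~~
~~~++~~
~~~~~~~
~~~~~~~
[11] ~~~~~~~
~~~~~~~
~~+++>~
~~++~~~
~~~++~~
~~~~~~~
~~~~~~~
[12] ~~~~~~~
~~~~~~~
~~++++~
~~++~v~
~~~++~~
~~~~~~~
~~~~~~~
[13] ~~~~~~~
~~~~~~~
~~++++~
~~++<+~
~~~++~~
~~~~~~~
~~~~~~~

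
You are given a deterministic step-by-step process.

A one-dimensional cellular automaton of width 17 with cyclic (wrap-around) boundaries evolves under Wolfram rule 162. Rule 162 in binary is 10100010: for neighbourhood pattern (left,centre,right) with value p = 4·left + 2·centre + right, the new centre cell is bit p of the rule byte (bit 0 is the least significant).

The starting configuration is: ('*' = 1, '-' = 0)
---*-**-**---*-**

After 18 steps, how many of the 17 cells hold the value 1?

[0] ---*-**-**---*-**
[1] --*-*--*----*-*--
[2] -*-*--*----*-*---
[3] *-*--*----*-*----
[4] -*--*----*-*----*
[5] *--*----*-*----*-
[6] --*----*-*----*-*
[7] -*----*-*----*-*-
[8] *----*-*----*-*--
[9] ----*-*----*-*--*
[10] ---*-*----*-*--*-
[11] --*-*----*-*--*--
[12] -*-*----*-*--*---
[13] *-*----*-*--*----
[14] -*----*-*--*----*
[15] *----*-*--*----*-
[16] ----*-*--*----*-*
[17] ---*-*--*----*-*-
[18] --*-*--*----*-*--

5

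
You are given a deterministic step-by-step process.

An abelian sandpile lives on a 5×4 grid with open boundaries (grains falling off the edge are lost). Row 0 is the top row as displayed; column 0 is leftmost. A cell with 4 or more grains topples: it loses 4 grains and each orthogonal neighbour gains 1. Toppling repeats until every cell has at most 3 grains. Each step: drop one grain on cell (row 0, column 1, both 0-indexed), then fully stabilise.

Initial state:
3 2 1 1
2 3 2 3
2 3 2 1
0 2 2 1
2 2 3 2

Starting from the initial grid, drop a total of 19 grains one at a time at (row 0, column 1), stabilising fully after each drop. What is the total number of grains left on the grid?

gen 0: 3 2 1 1
2 3 2 3
2 3 2 1
0 2 2 1
2 2 3 2
gen 1: 3 3 1 1
2 3 2 3
2 3 2 1
0 2 2 1
2 2 3 2
gen 2: 1 2 2 1
1 2 3 3
0 1 3 1
1 3 2 1
2 2 3 2
gen 3: 1 3 2 1
1 2 3 3
0 1 3 1
1 3 2 1
2 2 3 2
gen 4: 2 0 3 1
1 3 3 3
0 1 3 1
1 3 2 1
2 2 3 2
gen 5: 2 1 3 1
1 3 3 3
0 1 3 1
1 3 2 1
2 2 3 2
gen 6: 2 2 3 1
1 3 3 3
0 1 3 1
1 3 2 1
2 2 3 2
gen 7: 2 3 3 1
1 3 3 3
0 1 3 1
1 3 2 1
2 2 3 2
gen 8: 3 2 1 3
2 1 3 0
0 3 0 3
1 3 3 1
2 2 3 2
gen 9: 3 3 1 3
2 1 3 0
0 3 0 3
1 3 3 1
2 2 3 2
gen 10: 0 1 2 3
3 2 3 0
0 3 0 3
1 3 3 1
2 2 3 2
gen 11: 0 2 2 3
3 2 3 0
0 3 0 3
1 3 3 1
2 2 3 2
gen 12: 0 3 2 3
3 2 3 0
0 3 0 3
1 3 3 1
2 2 3 2
gen 13: 1 0 3 3
3 3 3 0
0 3 0 3
1 3 3 1
2 2 3 2
gen 14: 1 1 3 3
3 3 3 0
0 3 0 3
1 3 3 1
2 2 3 2
gen 15: 1 2 3 3
3 3 3 0
0 3 0 3
1 3 3 1
2 2 3 2
gen 16: 1 3 3 3
3 3 3 0
0 3 0 3
1 3 3 1
2 2 3 2
gen 17: 3 2 2 0
0 3 1 2
2 1 3 3
2 2 1 2
3 0 1 3
gen 18: 3 3 2 0
0 3 1 2
2 1 3 3
2 2 1 2
3 0 1 3
gen 19: 0 2 3 0
2 0 2 2
2 2 3 3
2 2 1 2
3 0 1 3

35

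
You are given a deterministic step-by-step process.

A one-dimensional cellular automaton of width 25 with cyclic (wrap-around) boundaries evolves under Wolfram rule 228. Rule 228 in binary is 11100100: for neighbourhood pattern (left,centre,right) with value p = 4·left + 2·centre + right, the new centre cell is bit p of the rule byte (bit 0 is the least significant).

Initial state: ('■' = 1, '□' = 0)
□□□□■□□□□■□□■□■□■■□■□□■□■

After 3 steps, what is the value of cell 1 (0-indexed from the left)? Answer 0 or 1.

0

0) □□□□■□□□□■□□■□■□■■□■□□■□■
1) □□□□■□□□□■□□■■■■□■■■□□■■■
2) □□□□■□□□□■□□□■■■■□■■□□□■■
3) □□□□■□□□□■□□□□■■■■□■□□□□■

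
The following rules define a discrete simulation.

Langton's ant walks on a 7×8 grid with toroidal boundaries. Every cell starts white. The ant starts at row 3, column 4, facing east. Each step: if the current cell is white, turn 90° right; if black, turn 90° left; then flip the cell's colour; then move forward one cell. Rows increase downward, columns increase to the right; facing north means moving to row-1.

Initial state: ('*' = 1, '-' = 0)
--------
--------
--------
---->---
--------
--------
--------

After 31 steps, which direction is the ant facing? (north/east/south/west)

t=0: --------
--------
--------
---->---
--------
--------
--------
t=1: --------
--------
--------
----*---
----v---
--------
--------
t=2: --------
--------
--------
----*---
---<*---
--------
--------
t=3: --------
--------
--------
---^*---
---**---
--------
--------
t=4: --------
--------
--------
---*>---
---**---
--------
--------
t=5: --------
--------
----^---
---*----
---**---
--------
--------
t=6: --------
--------
----*>--
---*----
---**---
--------
--------
t=7: --------
--------
----**--
---*-v--
---**---
--------
--------
t=8: --------
--------
----**--
---*<*--
---**---
--------
--------
t=9: --------
--------
----^*--
---***--
---**---
--------
--------
t=10: --------
--------
---<-*--
---***--
---**---
--------
--------
t=11: --------
---^----
---*-*--
---***--
---**---
--------
--------
t=12: --------
---*>---
---*-*--
---***--
---**---
--------
--------
t=13: --------
---**---
---*v*--
---***--
---**---
--------
--------
t=14: --------
---**---
---<**--
---***--
---**---
--------
--------
t=15: --------
---**---
----**--
---v**--
---**---
--------
--------
t=16: --------
---**---
----**--
---->*--
---**---
--------
--------
t=17: --------
---**---
----^*--
-----*--
---**---
--------
--------
t=18: --------
---**---
---<-*--
-----*--
---**---
--------
--------
t=19: --------
---^*---
---*-*--
-----*--
---**---
--------
--------
t=20: --------
--<-*---
---*-*--
-----*--
---**---
--------
--------
t=21: --^-----
--*-*---
---*-*--
-----*--
---**---
--------
--------
t=22: --*>----
--*-*---
---*-*--
-----*--
---**---
--------
--------
t=23: --**----
--*v*---
---*-*--
-----*--
---**---
--------
--------
t=24: --**----
--<**---
---*-*--
-----*--
---**---
--------
--------
t=25: --**----
---**---
--v*-*--
-----*--
---**---
--------
--------
t=26: --**----
---**---
-<**-*--
-----*--
---**---
--------
--------
t=27: --**----
-^-**---
-***-*--
-----*--
---**---
--------
--------
t=28: --**----
-*>**---
-***-*--
-----*--
---**---
--------
--------
t=29: --**----
-****---
-*v*-*--
-----*--
---**---
--------
--------
t=30: --**----
-****---
-*->-*--
-----*--
---**---
--------
--------
t=31: --**----
-**^*---
-*---*--
-----*--
---**---
--------
--------

north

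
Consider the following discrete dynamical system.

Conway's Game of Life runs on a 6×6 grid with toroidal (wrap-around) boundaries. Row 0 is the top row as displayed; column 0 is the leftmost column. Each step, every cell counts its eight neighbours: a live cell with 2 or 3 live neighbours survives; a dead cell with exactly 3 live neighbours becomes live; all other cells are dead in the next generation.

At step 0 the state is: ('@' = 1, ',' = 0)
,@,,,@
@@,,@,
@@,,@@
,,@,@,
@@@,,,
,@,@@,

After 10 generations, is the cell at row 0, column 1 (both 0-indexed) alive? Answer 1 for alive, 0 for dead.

step 0: ,@,,,@
@@,,@,
@@,,@@
,,@,@,
@@@,,,
,@,@@,
step 1: ,@,@,@
,,@,@,
,,@,@,
,,@,@,
@,,,@@
,,,@@@
step 2: @,,,,@
,@@,@@
,@@,@@
,@,,@,
@,,,,,
,,@@,,
step 3: @,,,,@
,,@,,,
,,,,,,
,@@@@,
,@@@,,
@@,,,@
step 4: ,,,,,@
,,,,,,
,@,,,,
,@,,@,
,,,,,@
,,,,@@
step 5: ,,,,@@
,,,,,,
,,,,,,
@,,,,,
@,,,,@
@,,,@@
step 6: @,,,@,
,,,,,,
,,,,,,
@,,,,@
,@,,@,
,,,,,,
step 7: ,,,,,,
,,,,,,
,,,,,,
@,,,,@
@,,,,@
,,,,,@
step 8: ,,,,,,
,,,,,,
,,,,,,
@,,,,@
,,,,@,
@,,,,@
step 9: ,,,,,,
,,,,,,
,,,,,,
,,,,,@
,,,,@,
,,,,,@
step 10: ,,,,,,
,,,,,,
,,,,,,
,,,,,,
,,,,@@
,,,,,,

0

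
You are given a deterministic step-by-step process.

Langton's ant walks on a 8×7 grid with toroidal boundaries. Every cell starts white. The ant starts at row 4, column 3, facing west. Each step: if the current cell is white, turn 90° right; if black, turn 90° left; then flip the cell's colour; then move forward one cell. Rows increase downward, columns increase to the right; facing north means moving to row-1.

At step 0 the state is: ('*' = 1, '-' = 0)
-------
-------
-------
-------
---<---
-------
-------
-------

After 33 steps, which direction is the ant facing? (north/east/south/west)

t=0: -------
-------
-------
-------
---<---
-------
-------
-------
t=1: -------
-------
-------
---^---
---*---
-------
-------
-------
t=2: -------
-------
-------
---*>--
---*---
-------
-------
-------
t=3: -------
-------
-------
---**--
---*v--
-------
-------
-------
t=4: -------
-------
-------
---**--
---<*--
-------
-------
-------
t=5: -------
-------
-------
---**--
----*--
---v---
-------
-------
t=6: -------
-------
-------
---**--
----*--
--<*---
-------
-------
t=7: -------
-------
-------
---**--
--^-*--
--**---
-------
-------
t=8: -------
-------
-------
---**--
--*>*--
--**---
-------
-------
t=9: -------
-------
-------
---**--
--***--
--*v---
-------
-------
t=10: -------
-------
-------
---**--
--***--
--*->--
-------
-------
t=11: -------
-------
-------
---**--
--***--
--*-*--
----v--
-------
t=12: -------
-------
-------
---**--
--***--
--*-*--
---<*--
-------
t=13: -------
-------
-------
---**--
--***--
--*^*--
---**--
-------
t=14: -------
-------
-------
---**--
--***--
--**>--
---**--
-------
t=15: -------
-------
-------
---**--
--**^--
--**---
---**--
-------
t=16: -------
-------
-------
---**--
--*<---
--**---
---**--
-------
t=17: -------
-------
-------
---**--
--*----
--*v---
---**--
-------
t=18: -------
-------
-------
---**--
--*----
--*->--
---**--
-------
t=19: -------
-------
-------
---**--
--*----
--*-*--
---*v--
-------
t=20: -------
-------
-------
---**--
--*----
--*-*--
---*->-
-------
t=21: -------
-------
-------
---**--
--*----
--*-*--
---*-*-
-----v-
t=22: -------
-------
-------
---**--
--*----
--*-*--
---*-*-
----<*-
t=23: -------
-------
-------
---**--
--*----
--*-*--
---*^*-
----**-
t=24: -------
-------
-------
---**--
--*----
--*-*--
---**>-
----**-
t=25: -------
-------
-------
---**--
--*----
--*-*^-
---**--
----**-
t=26: -------
-------
-------
---**--
--*----
--*-**>
---**--
----**-
t=27: -------
-------
-------
---**--
--*----
--*-***
---**-v
----**-
t=28: -------
-------
-------
---**--
--*----
--*-***
---**<*
----**-
t=29: -------
-------
-------
---**--
--*----
--*-*^*
---****
----**-
t=30: -------
-------
-------
---**--
--*----
--*-<-*
---****
----**-
t=31: -------
-------
-------
---**--
--*----
--*---*
---*v**
----**-
t=32: -------
-------
-------
---**--
--*----
--*---*
---*->*
----**-
t=33: -------
-------
-------
---**--
--*----
--*--^*
---*--*
----**-

north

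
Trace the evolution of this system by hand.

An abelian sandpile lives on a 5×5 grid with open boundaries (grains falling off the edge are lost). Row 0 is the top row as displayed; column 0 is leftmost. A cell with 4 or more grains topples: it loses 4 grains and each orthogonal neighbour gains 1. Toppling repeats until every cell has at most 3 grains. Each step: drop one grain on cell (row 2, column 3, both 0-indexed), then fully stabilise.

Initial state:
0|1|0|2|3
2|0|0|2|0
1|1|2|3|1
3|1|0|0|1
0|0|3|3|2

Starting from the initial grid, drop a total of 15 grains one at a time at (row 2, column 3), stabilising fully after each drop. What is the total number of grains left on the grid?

k=0  0|1|0|2|3
2|0|0|2|0
1|1|2|3|1
3|1|0|0|1
0|0|3|3|2
k=1  0|1|0|2|3
2|0|0|3|0
1|1|3|0|2
3|1|0|1|1
0|0|3|3|2
k=2  0|1|0|2|3
2|0|0|3|0
1|1|3|1|2
3|1|0|1|1
0|0|3|3|2
k=3  0|1|0|2|3
2|0|0|3|0
1|1|3|2|2
3|1|0|1|1
0|0|3|3|2
k=4  0|1|0|2|3
2|0|0|3|0
1|1|3|3|2
3|1|0|1|1
0|0|3|3|2
k=5  0|1|0|3|3
2|0|2|0|1
1|2|0|2|3
3|1|1|2|1
0|0|3|3|2
k=6  0|1|0|3|3
2|0|2|0|1
1|2|0|3|3
3|1|1|2|1
0|0|3|3|2
k=7  0|1|0|3|3
2|0|2|1|2
1|2|1|1|0
3|1|1|3|2
0|0|3|3|2
k=8  0|1|0|3|3
2|0|2|1|2
1|2|1|2|0
3|1|1|3|2
0|0|3|3|2
k=9  0|1|0|3|3
2|0|2|1|2
1|2|1|3|0
3|1|1|3|2
0|0|3|3|2
k=10  0|1|0|3|3
2|0|2|2|2
1|2|2|1|1
3|1|3|1|3
0|1|0|1|3
k=11  0|1|0|3|3
2|0|2|2|2
1|2|2|2|1
3|1|3|1|3
0|1|0|1|3
k=12  0|1|0|3|3
2|0|2|2|2
1|2|2|3|1
3|1|3|1|3
0|1|0|1|3
k=13  0|1|0|3|3
2|0|2|3|2
1|2|3|0|2
3|1|3|2|3
0|1|0|1|3
k=14  0|1|0|3|3
2|0|2|3|2
1|2|3|1|2
3|1|3|2|3
0|1|0|1|3
k=15  0|1|0|3|3
2|0|2|3|2
1|2|3|2|2
3|1|3|2|3
0|1|0|1|3

43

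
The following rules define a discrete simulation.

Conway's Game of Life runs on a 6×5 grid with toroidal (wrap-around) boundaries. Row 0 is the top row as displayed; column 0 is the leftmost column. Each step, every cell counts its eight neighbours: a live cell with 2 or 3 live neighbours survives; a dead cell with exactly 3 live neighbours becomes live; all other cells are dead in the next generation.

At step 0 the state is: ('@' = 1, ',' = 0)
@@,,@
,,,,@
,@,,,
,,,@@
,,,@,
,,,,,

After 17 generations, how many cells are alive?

8

t=0: @@,,@
,,,,@
,@,,,
,,,@@
,,,@,
,,,,,
t=1: @,,,@
,@,,@
@,,@@
,,@@@
,,,@@
@,,,@
t=2: ,@,@,
,@,,,
,@,,,
,,@,,
,,@,,
,,,,,
t=3: ,,@,,
@@,,,
,@@,,
,@@,,
,,,,,
,,@,,
t=4: ,,@,,
@,,,,
,,,,,
,@@,,
,@@,,
,,,,,
t=5: ,,,,,
,,,,,
,@,,,
,@@,,
,@@,,
,@@,,
t=6: ,,,,,
,,,,,
,@@,,
@,,,,
@,,@,
,@@,,
t=7: ,,,,,
,,,,,
,@,,,
@,@,@
@,@,@
,@@,,
t=8: ,,,,,
,,,,,
@@,,,
,,@,@
,,@,@
@@@@,
t=9: ,@@,,
,,,,,
@@,,,
,,@,@
,,,,@
@@@@@
t=10: ,,,,@
@,@,,
@@,,,
,@,@@
,,,,,
,,,,@
t=11: @,,@@
@,,,@
,,,@,
,@@,@
@,,@@
,,,,,
t=12: @,,@,
@,,,,
,@@@,
,@@,,
@@@@@
,,,,,
t=13: ,,,,@
@,,@,
@,,@,
,,,,,
@,,@@
,,,,,
t=14: ,,,,@
@,,@,
,,,,,
@,,@,
,,,,@
@,,@,
t=15: @,,@,
,,,,@
,,,,,
,,,,@
@,,@,
@,,@,
t=16: @,,@,
,,,,@
,,,,,
,,,,@
@,,@,
@@@@,
t=17: @,,@,
,,,,@
,,,,,
,,,,@
@,,@,
@,,@,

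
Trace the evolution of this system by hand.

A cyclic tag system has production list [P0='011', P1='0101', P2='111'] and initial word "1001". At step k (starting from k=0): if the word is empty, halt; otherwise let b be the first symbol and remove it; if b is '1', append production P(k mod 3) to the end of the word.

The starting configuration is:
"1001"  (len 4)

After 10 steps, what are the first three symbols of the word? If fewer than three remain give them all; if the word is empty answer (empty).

111

[0] "1001"  (len 4)
[1] "001011"  (len 6)
[2] "01011"  (len 5)
[3] "1011"  (len 4)
[4] "011011"  (len 6)
[5] "11011"  (len 5)
[6] "1011111"  (len 7)
[7] "011111011"  (len 9)
[8] "11111011"  (len 8)
[9] "1111011111"  (len 10)
[10] "111011111011"  (len 12)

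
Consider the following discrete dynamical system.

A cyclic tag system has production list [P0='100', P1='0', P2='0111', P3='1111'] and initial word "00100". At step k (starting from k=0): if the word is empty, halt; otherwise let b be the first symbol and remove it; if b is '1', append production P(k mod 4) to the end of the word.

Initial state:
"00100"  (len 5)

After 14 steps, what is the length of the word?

[0] "00100"  (len 5)
[1] "0100"  (len 4)
[2] "100"  (len 3)
[3] "000111"  (len 6)
[4] "00111"  (len 5)
[5] "0111"  (len 4)
[6] "111"  (len 3)
[7] "110111"  (len 6)
[8] "101111111"  (len 9)
[9] "01111111100"  (len 11)
[10] "1111111100"  (len 10)
[11] "1111111000111"  (len 13)
[12] "1111110001111111"  (len 16)
[13] "111110001111111100"  (len 18)
[14] "111100011111111000"  (len 18)

18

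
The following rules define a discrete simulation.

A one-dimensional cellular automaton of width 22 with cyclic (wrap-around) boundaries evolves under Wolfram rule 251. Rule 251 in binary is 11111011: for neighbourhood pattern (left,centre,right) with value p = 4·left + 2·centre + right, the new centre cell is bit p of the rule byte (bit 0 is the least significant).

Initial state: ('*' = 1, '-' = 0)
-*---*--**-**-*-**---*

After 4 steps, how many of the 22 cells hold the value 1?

k=0  -*---*--**-**-*-**---*
k=1  *-***-********-******-
k=2  -*********************
k=3  **********************
k=4  **********************

22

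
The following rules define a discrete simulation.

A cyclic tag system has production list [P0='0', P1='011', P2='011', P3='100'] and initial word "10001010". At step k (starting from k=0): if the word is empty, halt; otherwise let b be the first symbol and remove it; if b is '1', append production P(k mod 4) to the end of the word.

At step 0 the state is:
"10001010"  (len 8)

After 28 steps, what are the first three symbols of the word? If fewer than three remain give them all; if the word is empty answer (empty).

0) "10001010"  (len 8)
1) "00010100"  (len 8)
2) "0010100"  (len 7)
3) "010100"  (len 6)
4) "10100"  (len 5)
5) "01000"  (len 5)
6) "1000"  (len 4)
7) "000011"  (len 6)
8) "00011"  (len 5)
9) "0011"  (len 4)
10) "011"  (len 3)
11) "11"  (len 2)
12) "1100"  (len 4)
13) "1000"  (len 4)
14) "000011"  (len 6)
15) "00011"  (len 5)
16) "0011"  (len 4)
17) "011"  (len 3)
18) "11"  (len 2)
19) "1011"  (len 4)
20) "011100"  (len 6)
21) "11100"  (len 5)
22) "1100011"  (len 7)
23) "100011011"  (len 9)
24) "00011011100"  (len 11)
25) "0011011100"  (len 10)
26) "011011100"  (len 9)
27) "11011100"  (len 8)
28) "1011100100"  (len 10)

101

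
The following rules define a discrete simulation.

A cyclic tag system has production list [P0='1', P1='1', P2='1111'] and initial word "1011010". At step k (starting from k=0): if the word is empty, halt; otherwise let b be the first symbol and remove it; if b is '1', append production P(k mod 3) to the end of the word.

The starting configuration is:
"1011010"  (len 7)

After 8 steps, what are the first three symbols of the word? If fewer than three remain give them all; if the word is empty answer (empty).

111

k=0  "1011010"  (len 7)
k=1  "0110101"  (len 7)
k=2  "110101"  (len 6)
k=3  "101011111"  (len 9)
k=4  "010111111"  (len 9)
k=5  "10111111"  (len 8)
k=6  "01111111111"  (len 11)
k=7  "1111111111"  (len 10)
k=8  "1111111111"  (len 10)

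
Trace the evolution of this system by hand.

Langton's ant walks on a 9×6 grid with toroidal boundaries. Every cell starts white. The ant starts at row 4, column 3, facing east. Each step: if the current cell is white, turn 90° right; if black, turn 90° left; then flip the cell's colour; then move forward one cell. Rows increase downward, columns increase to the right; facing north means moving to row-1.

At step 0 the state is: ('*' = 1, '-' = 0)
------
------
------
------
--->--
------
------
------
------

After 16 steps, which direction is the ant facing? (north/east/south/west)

east

k=0  ------
------
------
------
--->--
------
------
------
------
k=1  ------
------
------
------
---*--
---v--
------
------
------
k=2  ------
------
------
------
---*--
--<*--
------
------
------
k=3  ------
------
------
------
--^*--
--**--
------
------
------
k=4  ------
------
------
------
--*>--
--**--
------
------
------
k=5  ------
------
------
---^--
--*---
--**--
------
------
------
k=6  ------
------
------
---*>-
--*---
--**--
------
------
------
k=7  ------
------
------
---**-
--*-v-
--**--
------
------
------
k=8  ------
------
------
---**-
--*<*-
--**--
------
------
------
k=9  ------
------
------
---^*-
--***-
--**--
------
------
------
k=10  ------
------
------
--<-*-
--***-
--**--
------
------
------
k=11  ------
------
--^---
--*-*-
--***-
--**--
------
------
------
k=12  ------
------
--*>--
--*-*-
--***-
--**--
------
------
------
k=13  ------
------
--**--
--*v*-
--***-
--**--
------
------
------
k=14  ------
------
--**--
--<**-
--***-
--**--
------
------
------
k=15  ------
------
--**--
---**-
--v**-
--**--
------
------
------
k=16  ------
------
--**--
---**-
--->*-
--**--
------
------
------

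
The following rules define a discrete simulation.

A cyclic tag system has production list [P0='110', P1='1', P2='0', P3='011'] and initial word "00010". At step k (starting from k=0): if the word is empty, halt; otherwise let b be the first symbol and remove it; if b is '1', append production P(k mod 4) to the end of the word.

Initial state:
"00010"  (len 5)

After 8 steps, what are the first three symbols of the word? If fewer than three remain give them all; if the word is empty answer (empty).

k=0  "00010"  (len 5)
k=1  "0010"  (len 4)
k=2  "010"  (len 3)
k=3  "10"  (len 2)
k=4  "0011"  (len 4)
k=5  "011"  (len 3)
k=6  "11"  (len 2)
k=7  "10"  (len 2)
k=8  "0011"  (len 4)

001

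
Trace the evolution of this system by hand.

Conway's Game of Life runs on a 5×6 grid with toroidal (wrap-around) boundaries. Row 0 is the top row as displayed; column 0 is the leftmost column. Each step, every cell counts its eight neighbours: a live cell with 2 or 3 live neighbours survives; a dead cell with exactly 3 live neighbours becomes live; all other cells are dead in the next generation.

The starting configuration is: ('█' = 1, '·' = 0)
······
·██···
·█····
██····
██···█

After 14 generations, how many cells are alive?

10

gen 0: ······
·██···
·█····
██····
██···█
gen 1: ··█···
·██···
······
··█··█
·█···█
gen 2: █·█···
·██···
·██···
█·····
███···
gen 3: █··█··
█··█··
█·█···
█·····
█·█··█
gen 4: █·███·
█·██·█
█····█
█·····
█····█
gen 5: ··█···
··█···
····█·
·█····
█··██·
gen 6: ·██···
···█··
······
···███
·███··
gen 7: ·█····
··█···
···█··
···██·
██····
gen 8: ███···
··█···
··███·
··███·
███···
gen 9: █··█··
······
·█··█·
····██
█····█
gen 10: █····█
······
····██
····█·
█·····
gen 11: █····█
█···█·
····██
····█·
█·····
gen 12: ██····
█···█·
···██·
····█·
█·····
gen 13: ██····
██·██·
···██·
···███
██···█
gen 14: ····█·
██·██·
█·····
··██··
·██···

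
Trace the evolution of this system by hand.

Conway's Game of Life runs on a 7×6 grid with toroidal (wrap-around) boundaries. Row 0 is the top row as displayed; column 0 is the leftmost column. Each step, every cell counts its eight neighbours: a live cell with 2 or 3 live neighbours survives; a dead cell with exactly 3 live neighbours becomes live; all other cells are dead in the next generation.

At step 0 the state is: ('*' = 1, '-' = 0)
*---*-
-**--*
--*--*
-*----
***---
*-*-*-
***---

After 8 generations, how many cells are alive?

[0] *---*-
-**--*
--*--*
-*----
***---
*-*-*-
***---
[1] ---*--
-*****
--*---
------
*-**-*
------
*-*---
[2] *----*
-*--*-
-**-*-
-***--
------
*-**-*
------
[3] *----*
-****-
*---*-
-*-*--
*---*-
------
-*--*-
[4] *----*
-****-
*---**
**-**-
------
-----*
*----*
[5] --**--
-***--
------
**-**-
*---**
*----*
----*-
[6] -*--*-
-*-*--
*---*-
**-**-
---*--
*-----
---***
[7] *----*
******
*---*-
*****-
******
---*-*
*--***
[8] ------
--**--
------
------
------
------
---*--

3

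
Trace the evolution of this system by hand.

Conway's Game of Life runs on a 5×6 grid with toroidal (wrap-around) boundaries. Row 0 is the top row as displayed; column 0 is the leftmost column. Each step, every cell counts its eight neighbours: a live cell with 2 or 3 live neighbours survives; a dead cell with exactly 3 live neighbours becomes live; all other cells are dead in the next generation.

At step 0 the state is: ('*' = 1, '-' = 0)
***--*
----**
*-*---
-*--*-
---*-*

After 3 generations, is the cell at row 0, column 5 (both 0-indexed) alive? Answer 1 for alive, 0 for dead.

1

t=0: ***--*
----**
*-*---
-*--*-
---*-*
t=1: -***--
--***-
**-**-
******
---*-*
t=2: -*----
*----*
------
------
-----*
t=3: -----*
*-----
------
------
------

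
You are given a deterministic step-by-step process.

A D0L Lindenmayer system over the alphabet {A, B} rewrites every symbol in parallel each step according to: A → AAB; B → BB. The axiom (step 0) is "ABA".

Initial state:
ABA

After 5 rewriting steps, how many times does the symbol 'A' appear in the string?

gen 0: ABA
gen 1: AABBBAAB
gen 2: AABAABBBBBBBAABAABBB
gen 3: AABAABBBAABAABBBBBBBBBBBBBBBAABAABBBAABAABBBBBBB
gen 4: AABAABBBAABAABBBBBBBAABAABBBAABAABBBBBBBBBBBBBBBBBBBBBBBBBBBBBBBAABAABBBAABAABBBBBBBAABAABBBAABAABBBBBBBBBBBBBBB
gen 5: AABAABBBAABAABBBBBBBAABAABBBAABAABBBBBBBBBBBBBBBAABAABBBAA…BBAABAABBBBBBBAABAABBBAABAABBBBBBBBBBBBBBBBBBBBBBBBBBBBBBB  (len 256)

64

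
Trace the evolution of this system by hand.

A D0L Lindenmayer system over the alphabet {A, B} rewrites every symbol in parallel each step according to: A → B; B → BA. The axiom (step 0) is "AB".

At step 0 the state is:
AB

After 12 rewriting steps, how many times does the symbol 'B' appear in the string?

t=0: AB
t=1: BBA
t=2: BABAB
t=3: BABBABBA
t=4: BABBABABBABAB
t=5: BABBABABBABBABABBABBA
t=6: BABBABABBABBABABBABABBABBABABBABAB
t=7: BABBABABBABBABABBABABBABBABABBABBABABBABABBABBABABBABBA
t=8: BABBABABBABBABABBABABBABBABABBABBABABBABABBABBABABBABABBABBABABBABBABABBABABBABBABABBABAB
t=9: BABBABABBABBABABBABABBABBABABBABBABABBABABBABBABABBABABBAB…BBABABBABABBABBABABBABABBABBABABBABBABABBABABBABBABABBABBA  (len 144)
t=10: BABBABABBABBABABBABABBABBABABBABBABABBABABBABBABABBABABBAB…BBABABBABABBABBABABBABABBABBABABBABBABABBABABBABBABABBABAB  (len 233)
t=11: BABBABABBABBABABBABABBABBABABBABBABABBABABBABBABABBABABBAB…BBABABBABABBABBABABBABABBABBABABBABBABABBABABBABBABABBABBA  (len 377)
t=12: BABBABABBABBABABBABABBABBABABBABBABABBABABBABBABABBABABBAB…BBABABBABABBABBABABBABABBABBABABBABBABABBABABBABBABABBABAB  (len 610)

377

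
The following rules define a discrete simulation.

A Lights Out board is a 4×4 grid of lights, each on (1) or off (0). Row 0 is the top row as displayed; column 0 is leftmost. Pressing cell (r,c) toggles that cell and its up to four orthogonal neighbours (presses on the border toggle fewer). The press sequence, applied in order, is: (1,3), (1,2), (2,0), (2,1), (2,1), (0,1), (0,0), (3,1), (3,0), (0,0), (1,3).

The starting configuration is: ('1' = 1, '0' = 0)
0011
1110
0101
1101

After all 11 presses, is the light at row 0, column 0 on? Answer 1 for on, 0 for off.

1

t=0: 0011
1110
0101
1101
t=1: 0010
1101
0100
1101
t=2: 0000
1010
0110
1101
t=3: 0000
0010
1010
0101
t=4: 0000
0110
0100
0001
t=5: 0000
0010
1010
0101
t=6: 1110
0110
1010
0101
t=7: 0010
1110
1010
0101
t=8: 0010
1110
1110
1011
t=9: 0010
1110
0110
0111
t=10: 1110
0110
0110
0111
t=11: 1111
0101
0111
0111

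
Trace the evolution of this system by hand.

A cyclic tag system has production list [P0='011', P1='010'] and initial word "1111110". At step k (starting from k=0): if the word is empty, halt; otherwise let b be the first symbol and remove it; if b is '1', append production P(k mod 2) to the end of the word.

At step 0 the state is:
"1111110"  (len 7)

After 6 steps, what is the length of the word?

19

gen 0: "1111110"  (len 7)
gen 1: "111110011"  (len 9)
gen 2: "11110011010"  (len 11)
gen 3: "1110011010011"  (len 13)
gen 4: "110011010011010"  (len 15)
gen 5: "10011010011010011"  (len 17)
gen 6: "0011010011010011010"  (len 19)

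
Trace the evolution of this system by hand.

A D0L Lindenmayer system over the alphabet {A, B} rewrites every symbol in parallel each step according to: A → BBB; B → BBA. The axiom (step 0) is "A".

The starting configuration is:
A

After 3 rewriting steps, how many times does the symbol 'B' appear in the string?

[0] A
[1] BBB
[2] BBABBABBA
[3] BBABBABBBBBABBABBBBBABBABBB

21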